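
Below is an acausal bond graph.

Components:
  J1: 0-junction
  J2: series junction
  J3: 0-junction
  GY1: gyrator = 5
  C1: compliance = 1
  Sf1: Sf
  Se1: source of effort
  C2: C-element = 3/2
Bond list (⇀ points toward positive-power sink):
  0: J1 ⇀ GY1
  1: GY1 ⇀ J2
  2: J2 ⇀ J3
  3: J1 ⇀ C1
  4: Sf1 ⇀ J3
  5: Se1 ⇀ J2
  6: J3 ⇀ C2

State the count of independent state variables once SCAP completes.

bond 4 →Sf1  (Sf1: flow source, stroke at near end)
bond 5 →J2  (source Se1 imposes e)
bond 3 →J1  (C1: C, integral causality)
bond 0 →GY1  (J1 effort already set via bond 3)
bond 1 →GY1  (GY1: gyrator matches bond 0)
bond 2 →J2  (common-f at J2 fixed by 1)
bond 6 →J3  (only one effort-in slot at J3)

2  (C1, C2 all integral)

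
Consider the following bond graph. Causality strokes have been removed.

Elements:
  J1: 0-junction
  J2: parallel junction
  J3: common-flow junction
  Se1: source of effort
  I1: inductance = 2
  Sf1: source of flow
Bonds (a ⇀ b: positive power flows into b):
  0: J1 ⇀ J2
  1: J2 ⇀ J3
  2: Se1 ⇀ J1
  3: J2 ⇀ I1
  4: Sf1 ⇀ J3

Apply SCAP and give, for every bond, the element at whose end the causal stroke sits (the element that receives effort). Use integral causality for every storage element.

bond 0 →J2
bond 1 →J3
bond 2 →J1
bond 3 →I1
bond 4 →Sf1

b2 |J1  (Se1 fixes effort; stroke away)
b4 |Sf1  (Sf1 (Sf) sets flow on bond)
b0 |J2  (0-jn J1 has e-setter on 2)
b1 |J3  (common-e at J2 fixed by 0)
b3 |I1  (0-jn J2 has e-setter on 0)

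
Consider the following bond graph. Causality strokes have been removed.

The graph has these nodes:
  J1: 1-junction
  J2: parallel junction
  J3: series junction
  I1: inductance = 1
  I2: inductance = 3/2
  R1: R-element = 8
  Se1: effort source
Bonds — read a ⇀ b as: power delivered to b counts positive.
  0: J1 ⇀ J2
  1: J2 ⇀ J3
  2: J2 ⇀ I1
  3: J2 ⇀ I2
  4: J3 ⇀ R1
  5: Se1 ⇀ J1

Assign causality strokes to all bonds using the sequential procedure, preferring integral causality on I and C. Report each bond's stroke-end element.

β0 stroke→J2
β1 stroke→J3
β2 stroke→I1
β3 stroke→I2
β4 stroke→R1
β5 stroke→J1

b5 stroke→J1  (Se1 fixes effort; stroke away)
b0 stroke→J2  (closing 1-jn rule on J1)
b1 stroke→J3  (J2: bond 0 brought effort, rest push out)
b2 stroke→I1  (J2: bond 0 brought effort, rest push out)
b3 stroke→I2  (J2: bond 0 brought effort, rest push out)
b4 stroke→R1  (J3: last free bond brings flow in)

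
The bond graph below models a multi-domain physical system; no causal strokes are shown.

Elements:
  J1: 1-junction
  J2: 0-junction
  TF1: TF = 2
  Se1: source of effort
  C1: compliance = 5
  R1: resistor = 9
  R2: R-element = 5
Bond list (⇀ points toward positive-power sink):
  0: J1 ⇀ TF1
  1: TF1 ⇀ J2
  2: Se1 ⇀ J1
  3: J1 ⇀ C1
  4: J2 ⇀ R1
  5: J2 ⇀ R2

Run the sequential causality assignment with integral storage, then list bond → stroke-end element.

#0 |TF1
#1 |J2
#2 |J1
#3 |J1
#4 |R1
#5 |R2

#2 stroke→J1  (Se1: effort source, stroke at far end)
#3 stroke→J1  (C1: C, integral causality)
#0 stroke→TF1  (only one flow-in slot at J1)
#1 stroke→J2  (TF1 one-in-one-out from 0)
#4 stroke→R1  (J2: bond 1 brought effort, rest push out)
#5 stroke→R2  (0-jn J2 has e-setter on 1)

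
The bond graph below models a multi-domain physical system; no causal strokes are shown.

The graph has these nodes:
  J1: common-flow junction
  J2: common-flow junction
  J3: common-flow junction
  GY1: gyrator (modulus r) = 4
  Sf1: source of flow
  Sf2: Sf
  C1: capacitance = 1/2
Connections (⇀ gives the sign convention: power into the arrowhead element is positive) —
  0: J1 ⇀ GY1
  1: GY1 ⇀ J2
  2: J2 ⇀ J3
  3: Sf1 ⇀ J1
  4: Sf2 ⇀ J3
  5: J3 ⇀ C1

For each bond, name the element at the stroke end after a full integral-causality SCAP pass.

#0 |J1
#1 |J2
#2 |J3
#3 |Sf1
#4 |Sf2
#5 |J3

#3 →Sf1  (Sf1 (Sf) sets flow on bond)
#4 →Sf2  (Sf2: flow source, stroke at near end)
#0 →J1  (J1: bond 3 brought flow, rest push out)
#2 →J3  (J3: bond 4 brought flow, rest push out)
#5 →J3  (J3: bond 4 brought flow, rest push out)
#1 →J2  (GY GY1: same side as bond 0)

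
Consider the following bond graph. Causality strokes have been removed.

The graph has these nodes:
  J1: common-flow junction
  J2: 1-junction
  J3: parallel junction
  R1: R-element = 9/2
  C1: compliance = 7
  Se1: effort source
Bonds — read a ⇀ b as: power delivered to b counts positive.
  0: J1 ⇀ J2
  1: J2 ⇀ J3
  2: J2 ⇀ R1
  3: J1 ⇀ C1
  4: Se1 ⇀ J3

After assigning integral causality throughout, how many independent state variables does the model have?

bond 4 →J3  (Se1 (Se) sets effort on bond)
bond 1 →J2  (J3 effort already set via bond 4)
bond 3 →J1  (C1: C, integral causality)
bond 0 →J2  (J1: last free bond brings flow in)
bond 2 →R1  (J2 needs exactly one f-in)

1  (C1 all integral)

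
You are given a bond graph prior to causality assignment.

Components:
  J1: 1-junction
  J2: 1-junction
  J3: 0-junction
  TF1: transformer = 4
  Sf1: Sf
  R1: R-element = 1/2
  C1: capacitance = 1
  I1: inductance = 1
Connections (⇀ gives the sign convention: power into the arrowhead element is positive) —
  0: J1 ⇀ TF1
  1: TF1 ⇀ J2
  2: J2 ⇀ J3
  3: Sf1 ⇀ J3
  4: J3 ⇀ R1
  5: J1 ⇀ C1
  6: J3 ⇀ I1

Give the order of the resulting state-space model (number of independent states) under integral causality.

b3 stroke→Sf1  (Sf1 (Sf) sets flow on bond)
b5 stroke→J1  (prefer integral on C1)
b0 stroke→TF1  (only one flow-in slot at J1)
b1 stroke→J2  (TF1: transformer flips bond 0)
b2 stroke→J3  (J2 needs exactly one f-in)
b4 stroke→R1  (common-e at J3 fixed by 2)
b6 stroke→I1  (common-e at J3 fixed by 2)

2  (C1, I1 all integral)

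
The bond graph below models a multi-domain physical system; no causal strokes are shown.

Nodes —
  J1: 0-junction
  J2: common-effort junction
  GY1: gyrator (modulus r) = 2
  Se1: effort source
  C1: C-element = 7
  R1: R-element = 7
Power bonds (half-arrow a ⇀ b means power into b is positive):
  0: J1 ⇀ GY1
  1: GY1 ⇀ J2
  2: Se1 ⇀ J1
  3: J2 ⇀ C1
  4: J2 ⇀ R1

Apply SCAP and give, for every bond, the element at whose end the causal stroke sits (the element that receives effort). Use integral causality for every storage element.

β0 |GY1
β1 |GY1
β2 |J1
β3 |J2
β4 |R1

#2 stroke at J1  (source Se1 imposes e)
#0 stroke at GY1  (0-jn J1 has e-setter on 2)
#1 stroke at GY1  (GY GY1: same side as bond 0)
#3 stroke at J2  (C1 integral (e out))
#4 stroke at R1  (0-jn J2 has e-setter on 3)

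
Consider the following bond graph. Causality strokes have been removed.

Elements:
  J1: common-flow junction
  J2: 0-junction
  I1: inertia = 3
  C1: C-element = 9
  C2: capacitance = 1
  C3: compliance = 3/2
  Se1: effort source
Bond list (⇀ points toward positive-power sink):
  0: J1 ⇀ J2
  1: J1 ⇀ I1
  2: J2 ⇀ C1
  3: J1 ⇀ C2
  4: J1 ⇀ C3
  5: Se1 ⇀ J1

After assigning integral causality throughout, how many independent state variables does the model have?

4  (C1, C2, C3, I1 all integral)

b5 stroke at J1  (source Se1 imposes e)
b1 stroke at I1  (I1 integral (f out))
b0 stroke at J1  (J1 flow already set via bond 1)
b3 stroke at J1  (common-f at J1 fixed by 1)
b4 stroke at J1  (1-jn J1 has f-setter on 1)
b2 stroke at J2  (J2 needs exactly one e-in)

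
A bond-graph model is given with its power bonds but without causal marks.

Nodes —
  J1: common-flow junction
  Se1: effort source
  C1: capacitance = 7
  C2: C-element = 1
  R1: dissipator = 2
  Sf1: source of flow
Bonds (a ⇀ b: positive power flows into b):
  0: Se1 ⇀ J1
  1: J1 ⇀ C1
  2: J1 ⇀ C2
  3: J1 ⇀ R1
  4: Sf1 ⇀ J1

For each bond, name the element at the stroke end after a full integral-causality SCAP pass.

β0 stroke at J1  (Se1 (Se) sets effort on bond)
β4 stroke at Sf1  (Sf1: flow source, stroke at near end)
β1 stroke at J1  (J1 flow already set via bond 4)
β2 stroke at J1  (1-jn J1 has f-setter on 4)
β3 stroke at J1  (J1: bond 4 brought flow, rest push out)

β0 |J1
β1 |J1
β2 |J1
β3 |J1
β4 |Sf1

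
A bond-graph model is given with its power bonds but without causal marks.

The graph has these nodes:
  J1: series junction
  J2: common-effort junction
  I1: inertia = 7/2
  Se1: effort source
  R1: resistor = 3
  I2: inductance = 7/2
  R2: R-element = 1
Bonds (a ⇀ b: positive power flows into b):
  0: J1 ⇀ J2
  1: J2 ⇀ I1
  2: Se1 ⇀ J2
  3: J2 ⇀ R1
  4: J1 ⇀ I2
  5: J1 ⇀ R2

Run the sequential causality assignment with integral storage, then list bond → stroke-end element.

bond 2 stroke at J2  (source Se1 imposes e)
bond 0 stroke at J1  (common-e at J2 fixed by 2)
bond 1 stroke at I1  (J2 effort already set via bond 2)
bond 3 stroke at R1  (0-jn J2 has e-setter on 2)
bond 4 stroke at I2  (I2 outputs flow p/I2)
bond 5 stroke at J1  (1-jn J1 has f-setter on 4)

bond 0 stroke at J1
bond 1 stroke at I1
bond 2 stroke at J2
bond 3 stroke at R1
bond 4 stroke at I2
bond 5 stroke at J1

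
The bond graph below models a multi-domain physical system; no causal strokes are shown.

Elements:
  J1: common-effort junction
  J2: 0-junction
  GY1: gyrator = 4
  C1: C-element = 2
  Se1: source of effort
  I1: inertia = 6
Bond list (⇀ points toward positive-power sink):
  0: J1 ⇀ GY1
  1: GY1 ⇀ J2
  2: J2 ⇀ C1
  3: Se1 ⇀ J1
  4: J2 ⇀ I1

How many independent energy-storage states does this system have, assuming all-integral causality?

2  (C1, I1 all integral)

β3 stroke at J1  (source Se1 imposes e)
β0 stroke at GY1  (0-jn J1 has e-setter on 3)
β1 stroke at GY1  (GY1: gyrator matches bond 0)
β2 stroke at J2  (C1 integral (e out))
β4 stroke at I1  (J2: bond 2 brought effort, rest push out)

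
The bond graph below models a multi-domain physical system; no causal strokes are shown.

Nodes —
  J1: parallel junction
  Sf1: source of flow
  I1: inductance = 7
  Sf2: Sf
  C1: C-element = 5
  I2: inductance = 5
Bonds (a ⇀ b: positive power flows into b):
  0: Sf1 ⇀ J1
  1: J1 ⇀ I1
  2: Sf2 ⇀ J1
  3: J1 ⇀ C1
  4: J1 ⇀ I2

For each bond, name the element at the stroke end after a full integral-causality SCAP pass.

bond 0 stroke→Sf1
bond 1 stroke→I1
bond 2 stroke→Sf2
bond 3 stroke→J1
bond 4 stroke→I2

bond 0 stroke at Sf1  (Sf1: flow source, stroke at near end)
bond 2 stroke at Sf2  (Sf2: flow source, stroke at near end)
bond 1 stroke at I1  (I1 outputs flow p/I1)
bond 3 stroke at J1  (prefer integral on C1)
bond 4 stroke at I2  (common-e at J1 fixed by 3)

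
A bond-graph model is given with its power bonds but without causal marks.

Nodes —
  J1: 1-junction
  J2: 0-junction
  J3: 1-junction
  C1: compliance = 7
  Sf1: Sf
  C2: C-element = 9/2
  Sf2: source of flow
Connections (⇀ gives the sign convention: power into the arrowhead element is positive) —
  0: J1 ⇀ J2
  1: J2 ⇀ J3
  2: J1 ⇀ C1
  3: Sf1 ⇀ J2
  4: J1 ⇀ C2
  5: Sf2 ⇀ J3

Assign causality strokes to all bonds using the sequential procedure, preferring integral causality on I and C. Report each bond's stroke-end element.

β3 →Sf1  (Sf1: flow source, stroke at near end)
β5 →Sf2  (Sf2 fixes flow; stroke at Sf2)
β1 →J3  (J3 flow already set via bond 5)
β0 →J2  (only one effort-in slot at J2)
β2 →J1  (1-jn J1 has f-setter on 0)
β4 →J1  (J1: bond 0 brought flow, rest push out)

bond 0 →J2
bond 1 →J3
bond 2 →J1
bond 3 →Sf1
bond 4 →J1
bond 5 →Sf2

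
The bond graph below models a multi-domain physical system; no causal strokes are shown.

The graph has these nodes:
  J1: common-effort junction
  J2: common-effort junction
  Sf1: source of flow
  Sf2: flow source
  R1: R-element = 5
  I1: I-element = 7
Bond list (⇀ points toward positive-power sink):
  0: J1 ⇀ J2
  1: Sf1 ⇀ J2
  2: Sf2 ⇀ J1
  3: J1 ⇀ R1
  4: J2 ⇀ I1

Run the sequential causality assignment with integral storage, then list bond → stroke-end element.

β0 →J2
β1 →Sf1
β2 →Sf2
β3 →J1
β4 →I1

β1 →Sf1  (Sf1: flow source, stroke at near end)
β2 →Sf2  (Sf2 fixes flow; stroke at Sf2)
β4 →I1  (prefer integral on I1)
β0 →J2  (J2 needs exactly one e-in)
β3 →J1  (closing 0-jn rule on J1)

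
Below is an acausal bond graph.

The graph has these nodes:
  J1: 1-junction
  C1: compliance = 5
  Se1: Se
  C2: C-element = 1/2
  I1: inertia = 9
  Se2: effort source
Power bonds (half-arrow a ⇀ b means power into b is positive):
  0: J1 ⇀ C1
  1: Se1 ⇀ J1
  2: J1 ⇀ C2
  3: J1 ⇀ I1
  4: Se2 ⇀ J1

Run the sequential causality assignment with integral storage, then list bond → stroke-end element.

β0 |J1
β1 |J1
β2 |J1
β3 |I1
β4 |J1

β1 |J1  (Se1: effort source, stroke at far end)
β4 |J1  (Se2: effort source, stroke at far end)
β0 |J1  (C1 integral (e out))
β2 |J1  (C2 integral (e out))
β3 |I1  (only one flow-in slot at J1)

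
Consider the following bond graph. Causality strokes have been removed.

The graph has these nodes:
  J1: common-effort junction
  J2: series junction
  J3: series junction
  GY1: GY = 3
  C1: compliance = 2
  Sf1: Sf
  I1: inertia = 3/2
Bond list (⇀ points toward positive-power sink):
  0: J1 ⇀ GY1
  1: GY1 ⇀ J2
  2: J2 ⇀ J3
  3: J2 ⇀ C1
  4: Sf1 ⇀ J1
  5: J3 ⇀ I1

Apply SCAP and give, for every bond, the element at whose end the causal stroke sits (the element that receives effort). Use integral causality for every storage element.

b4 →Sf1  (Sf1: flow source, stroke at near end)
b0 →J1  (J1: last free bond brings effort in)
b1 →J2  (GY1: gyrator matches bond 0)
b3 →J2  (C1 integral (e out))
b2 →J3  (J2: last free bond brings flow in)
b5 →I1  (closing 1-jn rule on J3)

bond 0 →J1
bond 1 →J2
bond 2 →J3
bond 3 →J2
bond 4 →Sf1
bond 5 →I1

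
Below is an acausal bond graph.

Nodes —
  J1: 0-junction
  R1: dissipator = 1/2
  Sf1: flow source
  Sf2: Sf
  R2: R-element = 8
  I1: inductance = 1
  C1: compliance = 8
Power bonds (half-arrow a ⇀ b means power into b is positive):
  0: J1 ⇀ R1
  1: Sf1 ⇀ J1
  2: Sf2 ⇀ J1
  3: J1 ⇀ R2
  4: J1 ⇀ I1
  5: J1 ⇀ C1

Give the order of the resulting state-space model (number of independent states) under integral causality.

bond 1 →Sf1  (source Sf1 imposes f)
bond 2 →Sf2  (Sf2: flow source, stroke at near end)
bond 4 →I1  (I1 integral (f out))
bond 5 →J1  (C1: C, integral causality)
bond 0 →R1  (J1: bond 5 brought effort, rest push out)
bond 3 →R2  (J1: bond 5 brought effort, rest push out)

2  (C1, I1 all integral)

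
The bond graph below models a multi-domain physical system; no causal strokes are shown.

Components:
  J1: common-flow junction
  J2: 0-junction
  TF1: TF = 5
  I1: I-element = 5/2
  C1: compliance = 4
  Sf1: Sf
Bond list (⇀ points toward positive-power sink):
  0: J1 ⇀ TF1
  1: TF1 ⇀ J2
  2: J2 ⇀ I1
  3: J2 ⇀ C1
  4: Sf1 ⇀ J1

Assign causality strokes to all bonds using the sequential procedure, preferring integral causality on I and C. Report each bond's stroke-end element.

b4 stroke at Sf1  (Sf1 (Sf) sets flow on bond)
b0 stroke at J1  (J1: bond 4 brought flow, rest push out)
b1 stroke at TF1  (through TF1, causality passes straight; one stroke at TF1)
b2 stroke at I1  (I1 integral (f out))
b3 stroke at J2  (J2: last free bond brings effort in)

β0 stroke at J1
β1 stroke at TF1
β2 stroke at I1
β3 stroke at J2
β4 stroke at Sf1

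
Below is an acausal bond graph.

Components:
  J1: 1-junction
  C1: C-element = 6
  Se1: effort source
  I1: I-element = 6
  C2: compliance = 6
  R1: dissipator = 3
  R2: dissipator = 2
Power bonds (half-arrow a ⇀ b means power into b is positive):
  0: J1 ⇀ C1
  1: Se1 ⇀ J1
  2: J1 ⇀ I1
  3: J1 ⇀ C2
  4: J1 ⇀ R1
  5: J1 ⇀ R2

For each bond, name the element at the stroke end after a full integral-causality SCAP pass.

b0 stroke at J1
b1 stroke at J1
b2 stroke at I1
b3 stroke at J1
b4 stroke at J1
b5 stroke at J1

#1 stroke at J1  (source Se1 imposes e)
#0 stroke at J1  (C1: C, integral causality)
#2 stroke at I1  (I1 integral (f out))
#3 stroke at J1  (common-f at J1 fixed by 2)
#4 stroke at J1  (J1: bond 2 brought flow, rest push out)
#5 stroke at J1  (1-jn J1 has f-setter on 2)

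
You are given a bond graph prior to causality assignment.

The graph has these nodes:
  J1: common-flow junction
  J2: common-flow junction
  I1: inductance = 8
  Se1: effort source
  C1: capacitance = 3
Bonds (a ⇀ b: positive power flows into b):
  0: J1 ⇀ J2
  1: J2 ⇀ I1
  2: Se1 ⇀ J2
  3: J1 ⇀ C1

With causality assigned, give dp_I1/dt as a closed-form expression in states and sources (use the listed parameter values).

#2 →J2  (Se1 (Se) sets effort on bond)
#1 →I1  (I1: I, integral causality)
#0 →J2  (common-f at J2 fixed by 1)
#3 →J1  (common-f at J1 fixed by 0)

dp_I1/dt = E_Se1 - q_C1/3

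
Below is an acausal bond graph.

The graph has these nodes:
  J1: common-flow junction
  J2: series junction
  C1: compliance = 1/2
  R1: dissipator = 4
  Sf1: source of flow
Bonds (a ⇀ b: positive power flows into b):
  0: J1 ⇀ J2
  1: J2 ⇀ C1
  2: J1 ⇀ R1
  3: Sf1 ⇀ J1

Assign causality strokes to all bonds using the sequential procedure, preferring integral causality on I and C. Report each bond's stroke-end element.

bond 3 |Sf1  (source Sf1 imposes f)
bond 0 |J1  (J1: bond 3 brought flow, rest push out)
bond 2 |J1  (common-f at J1 fixed by 3)
bond 1 |J2  (J2: bond 0 brought flow, rest push out)

β0 |J1
β1 |J2
β2 |J1
β3 |Sf1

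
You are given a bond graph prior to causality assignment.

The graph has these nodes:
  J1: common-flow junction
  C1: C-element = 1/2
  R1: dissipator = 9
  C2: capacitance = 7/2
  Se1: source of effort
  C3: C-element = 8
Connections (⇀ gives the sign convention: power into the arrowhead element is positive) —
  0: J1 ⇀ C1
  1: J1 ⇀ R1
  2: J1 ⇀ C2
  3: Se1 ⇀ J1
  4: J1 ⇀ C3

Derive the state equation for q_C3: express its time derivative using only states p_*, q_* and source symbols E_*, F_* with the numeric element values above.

β3 |J1  (source Se1 imposes e)
β0 |J1  (prefer integral on C1)
β2 |J1  (C2 integral (e out))
β4 |J1  (prefer integral on C3)
β1 |R1  (closing 1-jn rule on J1)

dq_C3/dt = E_Se1/9 - 2*q_C1/9 - 2*q_C2/63 - q_C3/72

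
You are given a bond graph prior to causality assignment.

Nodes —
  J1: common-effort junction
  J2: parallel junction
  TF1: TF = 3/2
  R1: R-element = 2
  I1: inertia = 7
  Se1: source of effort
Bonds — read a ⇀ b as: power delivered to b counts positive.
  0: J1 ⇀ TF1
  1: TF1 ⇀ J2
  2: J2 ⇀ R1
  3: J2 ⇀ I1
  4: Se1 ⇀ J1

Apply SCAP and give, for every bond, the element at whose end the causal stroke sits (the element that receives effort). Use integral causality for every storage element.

b0 stroke→TF1
b1 stroke→J2
b2 stroke→R1
b3 stroke→I1
b4 stroke→J1

bond 4 stroke→J1  (Se1: effort source, stroke at far end)
bond 0 stroke→TF1  (J1 effort already set via bond 4)
bond 1 stroke→J2  (TF TF1: opposite of bond 0)
bond 2 stroke→R1  (J2: bond 1 brought effort, rest push out)
bond 3 stroke→I1  (common-e at J2 fixed by 1)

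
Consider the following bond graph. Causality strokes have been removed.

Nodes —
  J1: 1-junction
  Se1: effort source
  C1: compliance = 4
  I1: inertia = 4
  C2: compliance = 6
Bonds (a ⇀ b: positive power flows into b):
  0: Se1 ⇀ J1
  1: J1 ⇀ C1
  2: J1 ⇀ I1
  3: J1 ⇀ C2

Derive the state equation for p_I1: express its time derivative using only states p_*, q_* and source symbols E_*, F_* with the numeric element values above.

β0 |J1  (source Se1 imposes e)
β1 |J1  (prefer integral on C1)
β2 |I1  (I1 integral (f out))
β3 |J1  (J1 flow already set via bond 2)

dp_I1/dt = E_Se1 - q_C1/4 - q_C2/6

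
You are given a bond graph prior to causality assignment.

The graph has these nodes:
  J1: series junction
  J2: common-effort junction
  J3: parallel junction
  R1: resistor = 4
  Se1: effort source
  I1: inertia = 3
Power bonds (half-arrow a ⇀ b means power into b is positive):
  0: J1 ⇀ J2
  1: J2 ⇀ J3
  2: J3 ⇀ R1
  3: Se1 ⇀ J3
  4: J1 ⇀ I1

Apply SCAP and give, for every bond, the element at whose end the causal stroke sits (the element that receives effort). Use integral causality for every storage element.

#3 stroke→J3  (Se1 fixes effort; stroke away)
#1 stroke→J2  (J3: bond 3 brought effort, rest push out)
#2 stroke→R1  (J3 effort already set via bond 3)
#0 stroke→J1  (J2 effort already set via bond 1)
#4 stroke→I1  (J1 needs exactly one f-in)

bond 0 stroke→J1
bond 1 stroke→J2
bond 2 stroke→R1
bond 3 stroke→J3
bond 4 stroke→I1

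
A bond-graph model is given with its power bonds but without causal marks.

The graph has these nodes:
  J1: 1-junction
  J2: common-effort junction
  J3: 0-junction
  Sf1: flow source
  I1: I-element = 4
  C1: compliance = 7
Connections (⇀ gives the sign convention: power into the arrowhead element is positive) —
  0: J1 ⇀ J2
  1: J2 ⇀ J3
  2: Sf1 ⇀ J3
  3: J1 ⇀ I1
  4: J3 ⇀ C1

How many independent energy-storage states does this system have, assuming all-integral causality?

b2 stroke at Sf1  (source Sf1 imposes f)
b3 stroke at I1  (I1: I, integral causality)
b0 stroke at J1  (1-jn J1 has f-setter on 3)
b1 stroke at J2  (J2: last free bond brings effort in)
b4 stroke at J3  (J3: last free bond brings effort in)

2  (C1, I1 all integral)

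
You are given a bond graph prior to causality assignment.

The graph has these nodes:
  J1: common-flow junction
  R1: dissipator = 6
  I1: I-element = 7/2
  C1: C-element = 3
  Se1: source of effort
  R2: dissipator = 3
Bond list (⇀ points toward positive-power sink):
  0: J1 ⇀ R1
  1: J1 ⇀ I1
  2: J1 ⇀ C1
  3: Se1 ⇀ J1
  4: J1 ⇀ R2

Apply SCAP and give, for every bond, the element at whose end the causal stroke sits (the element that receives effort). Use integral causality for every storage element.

#3 stroke→J1  (Se1: effort source, stroke at far end)
#1 stroke→I1  (I1: I, integral causality)
#0 stroke→J1  (common-f at J1 fixed by 1)
#2 stroke→J1  (J1 flow already set via bond 1)
#4 stroke→J1  (J1 flow already set via bond 1)

bond 0 stroke→J1
bond 1 stroke→I1
bond 2 stroke→J1
bond 3 stroke→J1
bond 4 stroke→J1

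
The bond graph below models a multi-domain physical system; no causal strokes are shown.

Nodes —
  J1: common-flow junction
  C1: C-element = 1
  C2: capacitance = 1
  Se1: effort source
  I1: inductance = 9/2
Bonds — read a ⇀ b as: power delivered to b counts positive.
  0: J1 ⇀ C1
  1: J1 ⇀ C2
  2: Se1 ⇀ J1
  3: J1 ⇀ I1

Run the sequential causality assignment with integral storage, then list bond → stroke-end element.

β2 stroke→J1  (Se1 fixes effort; stroke away)
β0 stroke→J1  (C1 integral (e out))
β1 stroke→J1  (C2 integral (e out))
β3 stroke→I1  (only one flow-in slot at J1)

bond 0 |J1
bond 1 |J1
bond 2 |J1
bond 3 |I1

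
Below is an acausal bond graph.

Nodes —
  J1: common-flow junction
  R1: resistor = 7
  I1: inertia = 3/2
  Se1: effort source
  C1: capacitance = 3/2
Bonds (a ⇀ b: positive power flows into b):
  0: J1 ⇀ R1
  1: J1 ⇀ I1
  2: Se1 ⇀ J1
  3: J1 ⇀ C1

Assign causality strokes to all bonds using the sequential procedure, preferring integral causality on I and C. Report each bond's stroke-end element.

#0 →J1
#1 →I1
#2 →J1
#3 →J1

bond 2 stroke at J1  (Se1 fixes effort; stroke away)
bond 1 stroke at I1  (prefer integral on I1)
bond 0 stroke at J1  (J1: bond 1 brought flow, rest push out)
bond 3 stroke at J1  (common-f at J1 fixed by 1)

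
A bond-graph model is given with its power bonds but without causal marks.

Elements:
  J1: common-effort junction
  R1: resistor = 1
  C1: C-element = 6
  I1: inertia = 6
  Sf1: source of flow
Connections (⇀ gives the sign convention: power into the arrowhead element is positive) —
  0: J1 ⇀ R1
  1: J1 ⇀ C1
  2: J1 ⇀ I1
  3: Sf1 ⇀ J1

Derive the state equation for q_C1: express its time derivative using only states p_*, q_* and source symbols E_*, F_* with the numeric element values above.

bond 3 |Sf1  (Sf1 (Sf) sets flow on bond)
bond 1 |J1  (C1 integral (e out))
bond 0 |R1  (0-jn J1 has e-setter on 1)
bond 2 |I1  (0-jn J1 has e-setter on 1)

dq_C1/dt = F_Sf1 - p_I1/6 - q_C1/6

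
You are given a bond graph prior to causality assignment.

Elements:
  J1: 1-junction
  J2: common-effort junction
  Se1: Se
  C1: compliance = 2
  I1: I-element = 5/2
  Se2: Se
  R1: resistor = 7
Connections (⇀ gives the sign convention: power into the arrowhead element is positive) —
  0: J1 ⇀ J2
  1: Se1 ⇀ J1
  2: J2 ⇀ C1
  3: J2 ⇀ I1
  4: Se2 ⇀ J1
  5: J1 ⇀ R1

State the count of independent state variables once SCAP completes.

b1 stroke at J1  (Se1 fixes effort; stroke away)
b4 stroke at J1  (Se2 (Se) sets effort on bond)
b2 stroke at J2  (C1: C, integral causality)
b0 stroke at J1  (J2 effort already set via bond 2)
b3 stroke at I1  (common-e at J2 fixed by 2)
b5 stroke at R1  (J1 needs exactly one f-in)

2  (C1, I1 all integral)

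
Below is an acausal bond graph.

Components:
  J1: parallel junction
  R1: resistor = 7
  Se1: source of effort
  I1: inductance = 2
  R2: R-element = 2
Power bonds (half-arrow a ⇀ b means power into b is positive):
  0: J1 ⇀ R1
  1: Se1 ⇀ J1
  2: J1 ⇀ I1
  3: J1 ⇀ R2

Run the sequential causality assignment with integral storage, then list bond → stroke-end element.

β0 →R1
β1 →J1
β2 →I1
β3 →R2

#1 stroke at J1  (Se1 fixes effort; stroke away)
#0 stroke at R1  (common-e at J1 fixed by 1)
#2 stroke at I1  (0-jn J1 has e-setter on 1)
#3 stroke at R2  (J1: bond 1 brought effort, rest push out)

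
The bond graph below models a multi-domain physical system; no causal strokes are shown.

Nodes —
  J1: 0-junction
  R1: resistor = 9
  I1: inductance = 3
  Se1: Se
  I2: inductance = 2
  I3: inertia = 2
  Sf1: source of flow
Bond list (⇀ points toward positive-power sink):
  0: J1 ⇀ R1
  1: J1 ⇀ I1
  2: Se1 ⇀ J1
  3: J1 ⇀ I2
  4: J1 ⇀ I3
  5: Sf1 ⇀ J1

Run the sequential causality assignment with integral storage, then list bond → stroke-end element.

b2 |J1  (Se1 fixes effort; stroke away)
b5 |Sf1  (Sf1: flow source, stroke at near end)
b0 |R1  (common-e at J1 fixed by 2)
b1 |I1  (0-jn J1 has e-setter on 2)
b3 |I2  (common-e at J1 fixed by 2)
b4 |I3  (common-e at J1 fixed by 2)

b0 →R1
b1 →I1
b2 →J1
b3 →I2
b4 →I3
b5 →Sf1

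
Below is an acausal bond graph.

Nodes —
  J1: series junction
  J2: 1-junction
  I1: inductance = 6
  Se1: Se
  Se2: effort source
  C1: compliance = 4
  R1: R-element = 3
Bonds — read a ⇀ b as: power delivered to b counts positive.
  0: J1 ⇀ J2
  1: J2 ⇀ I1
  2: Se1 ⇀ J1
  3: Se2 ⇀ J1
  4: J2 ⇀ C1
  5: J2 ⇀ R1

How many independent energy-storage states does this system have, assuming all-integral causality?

2  (C1, I1 all integral)

β2 |J1  (source Se1 imposes e)
β3 |J1  (Se2: effort source, stroke at far end)
β0 |J2  (only one flow-in slot at J1)
β1 |I1  (I1: I, integral causality)
β4 |J2  (common-f at J2 fixed by 1)
β5 |J2  (J2: bond 1 brought flow, rest push out)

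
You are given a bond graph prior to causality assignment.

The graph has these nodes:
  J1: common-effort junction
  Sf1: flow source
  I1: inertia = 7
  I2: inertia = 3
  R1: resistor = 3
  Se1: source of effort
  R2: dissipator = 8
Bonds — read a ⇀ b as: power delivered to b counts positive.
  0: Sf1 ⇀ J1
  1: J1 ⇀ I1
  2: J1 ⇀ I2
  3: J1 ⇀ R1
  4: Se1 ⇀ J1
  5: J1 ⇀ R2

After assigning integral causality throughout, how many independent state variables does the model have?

β0 |Sf1  (Sf1 fixes flow; stroke at Sf1)
β4 |J1  (Se1: effort source, stroke at far end)
β1 |I1  (common-e at J1 fixed by 4)
β2 |I2  (0-jn J1 has e-setter on 4)
β3 |R1  (0-jn J1 has e-setter on 4)
β5 |R2  (J1: bond 4 brought effort, rest push out)

2  (I1, I2 all integral)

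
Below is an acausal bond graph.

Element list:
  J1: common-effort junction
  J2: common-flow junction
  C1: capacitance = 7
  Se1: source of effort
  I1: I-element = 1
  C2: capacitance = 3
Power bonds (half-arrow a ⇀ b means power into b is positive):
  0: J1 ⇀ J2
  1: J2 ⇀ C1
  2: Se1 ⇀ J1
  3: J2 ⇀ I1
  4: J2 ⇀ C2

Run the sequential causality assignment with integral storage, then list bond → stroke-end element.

β2 →J1  (Se1 (Se) sets effort on bond)
β0 →J2  (J1: bond 2 brought effort, rest push out)
β1 →J2  (C1 integral (e out))
β3 →I1  (I1 outputs flow p/I1)
β4 →J2  (common-f at J2 fixed by 3)

b0 |J2
b1 |J2
b2 |J1
b3 |I1
b4 |J2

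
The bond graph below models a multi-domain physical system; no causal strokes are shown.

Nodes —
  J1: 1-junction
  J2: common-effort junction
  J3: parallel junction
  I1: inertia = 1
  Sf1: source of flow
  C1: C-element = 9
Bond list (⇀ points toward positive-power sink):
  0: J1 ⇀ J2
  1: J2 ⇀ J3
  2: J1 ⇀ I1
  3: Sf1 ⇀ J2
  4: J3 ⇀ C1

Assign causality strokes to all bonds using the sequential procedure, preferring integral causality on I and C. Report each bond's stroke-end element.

b0 →J1
b1 →J2
b2 →I1
b3 →Sf1
b4 →J3

b3 |Sf1  (Sf1 fixes flow; stroke at Sf1)
b2 |I1  (I1 outputs flow p/I1)
b0 |J1  (J1: bond 2 brought flow, rest push out)
b1 |J2  (J2: last free bond brings effort in)
b4 |J3  (closing 0-jn rule on J3)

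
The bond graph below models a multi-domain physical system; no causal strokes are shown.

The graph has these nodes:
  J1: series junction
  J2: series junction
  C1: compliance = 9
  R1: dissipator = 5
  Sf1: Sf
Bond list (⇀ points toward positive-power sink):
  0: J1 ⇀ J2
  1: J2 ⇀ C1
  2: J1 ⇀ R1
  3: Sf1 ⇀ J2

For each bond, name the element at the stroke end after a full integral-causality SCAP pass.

b0 stroke at J2
b1 stroke at J2
b2 stroke at J1
b3 stroke at Sf1

bond 3 stroke→Sf1  (source Sf1 imposes f)
bond 0 stroke→J2  (1-jn J2 has f-setter on 3)
bond 1 stroke→J2  (1-jn J2 has f-setter on 3)
bond 2 stroke→J1  (J1 flow already set via bond 0)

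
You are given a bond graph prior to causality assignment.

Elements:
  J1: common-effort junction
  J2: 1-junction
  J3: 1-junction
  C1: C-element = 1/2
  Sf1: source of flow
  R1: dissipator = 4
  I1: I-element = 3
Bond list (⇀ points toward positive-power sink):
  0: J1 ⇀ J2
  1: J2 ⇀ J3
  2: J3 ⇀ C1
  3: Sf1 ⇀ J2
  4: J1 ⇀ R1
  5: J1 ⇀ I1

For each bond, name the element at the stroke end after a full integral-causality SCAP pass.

bond 3 stroke→Sf1  (Sf1 (Sf) sets flow on bond)
bond 0 stroke→J2  (common-f at J2 fixed by 3)
bond 1 stroke→J2  (1-jn J2 has f-setter on 3)
bond 2 stroke→J3  (J3 flow already set via bond 1)
bond 5 stroke→I1  (prefer integral on I1)
bond 4 stroke→J1  (closing 0-jn rule on J1)

β0 |J2
β1 |J2
β2 |J3
β3 |Sf1
β4 |J1
β5 |I1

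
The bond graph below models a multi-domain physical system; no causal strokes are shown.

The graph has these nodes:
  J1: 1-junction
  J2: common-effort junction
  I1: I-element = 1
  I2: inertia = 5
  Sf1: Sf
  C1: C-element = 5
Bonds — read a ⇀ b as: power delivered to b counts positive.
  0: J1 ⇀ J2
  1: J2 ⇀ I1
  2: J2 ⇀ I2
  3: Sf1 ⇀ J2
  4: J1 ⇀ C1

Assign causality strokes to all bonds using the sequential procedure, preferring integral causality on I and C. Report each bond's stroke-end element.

#3 |Sf1  (Sf1 (Sf) sets flow on bond)
#1 |I1  (I1 outputs flow p/I1)
#2 |I2  (prefer integral on I2)
#0 |J2  (only one effort-in slot at J2)
#4 |J1  (J1 flow already set via bond 0)

bond 0 →J2
bond 1 →I1
bond 2 →I2
bond 3 →Sf1
bond 4 →J1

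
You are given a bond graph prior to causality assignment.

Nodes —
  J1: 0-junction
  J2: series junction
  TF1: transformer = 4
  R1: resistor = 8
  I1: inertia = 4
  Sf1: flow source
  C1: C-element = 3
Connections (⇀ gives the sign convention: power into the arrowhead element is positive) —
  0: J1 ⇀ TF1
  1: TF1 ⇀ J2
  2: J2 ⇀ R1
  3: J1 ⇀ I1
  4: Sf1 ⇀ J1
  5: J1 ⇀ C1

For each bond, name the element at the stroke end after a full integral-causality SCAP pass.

β0 |TF1
β1 |J2
β2 |R1
β3 |I1
β4 |Sf1
β5 |J1

#4 |Sf1  (Sf1: flow source, stroke at near end)
#3 |I1  (I1 outputs flow p/I1)
#5 |J1  (C1: C, integral causality)
#0 |TF1  (common-e at J1 fixed by 5)
#1 |J2  (TF TF1: opposite of bond 0)
#2 |R1  (J2: last free bond brings flow in)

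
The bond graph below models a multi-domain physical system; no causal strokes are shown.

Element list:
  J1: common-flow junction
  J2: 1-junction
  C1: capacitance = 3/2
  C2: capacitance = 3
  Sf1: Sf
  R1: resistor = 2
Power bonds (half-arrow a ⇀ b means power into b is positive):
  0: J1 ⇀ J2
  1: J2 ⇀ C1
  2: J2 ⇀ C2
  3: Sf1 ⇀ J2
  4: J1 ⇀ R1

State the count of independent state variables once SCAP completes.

bond 3 →Sf1  (Sf1 fixes flow; stroke at Sf1)
bond 0 →J2  (1-jn J2 has f-setter on 3)
bond 1 →J2  (common-f at J2 fixed by 3)
bond 2 →J2  (J2 flow already set via bond 3)
bond 4 →J1  (common-f at J1 fixed by 0)

2  (C1, C2 all integral)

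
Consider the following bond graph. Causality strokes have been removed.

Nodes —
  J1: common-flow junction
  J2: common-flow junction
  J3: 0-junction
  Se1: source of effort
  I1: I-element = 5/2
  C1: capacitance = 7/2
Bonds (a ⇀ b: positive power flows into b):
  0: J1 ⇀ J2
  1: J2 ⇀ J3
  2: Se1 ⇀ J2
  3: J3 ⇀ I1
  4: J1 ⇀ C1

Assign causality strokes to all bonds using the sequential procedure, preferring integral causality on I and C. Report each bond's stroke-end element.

#2 stroke→J2  (Se1: effort source, stroke at far end)
#3 stroke→I1  (I1 integral (f out))
#1 stroke→J3  (J3 needs exactly one e-in)
#0 stroke→J2  (common-f at J2 fixed by 1)
#4 stroke→J1  (J1: bond 0 brought flow, rest push out)

#0 →J2
#1 →J3
#2 →J2
#3 →I1
#4 →J1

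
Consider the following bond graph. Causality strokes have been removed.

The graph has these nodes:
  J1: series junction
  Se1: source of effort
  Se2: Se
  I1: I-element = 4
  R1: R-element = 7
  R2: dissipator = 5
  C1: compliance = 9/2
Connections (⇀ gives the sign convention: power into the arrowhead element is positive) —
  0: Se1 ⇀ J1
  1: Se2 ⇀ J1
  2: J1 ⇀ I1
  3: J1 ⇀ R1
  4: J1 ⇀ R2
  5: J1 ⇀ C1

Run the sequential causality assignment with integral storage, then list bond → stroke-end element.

#0 |J1  (Se1 fixes effort; stroke away)
#1 |J1  (Se2: effort source, stroke at far end)
#2 |I1  (I1: I, integral causality)
#3 |J1  (J1: bond 2 brought flow, rest push out)
#4 |J1  (J1: bond 2 brought flow, rest push out)
#5 |J1  (1-jn J1 has f-setter on 2)

#0 |J1
#1 |J1
#2 |I1
#3 |J1
#4 |J1
#5 |J1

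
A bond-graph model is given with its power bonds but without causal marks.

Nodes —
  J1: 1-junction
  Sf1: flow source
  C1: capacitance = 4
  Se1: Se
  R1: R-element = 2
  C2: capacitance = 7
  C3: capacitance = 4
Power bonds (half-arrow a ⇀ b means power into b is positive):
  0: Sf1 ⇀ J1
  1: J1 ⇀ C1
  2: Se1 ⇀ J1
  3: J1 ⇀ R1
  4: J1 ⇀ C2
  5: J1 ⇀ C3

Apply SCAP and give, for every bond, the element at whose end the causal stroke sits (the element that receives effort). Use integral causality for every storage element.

β0 stroke→Sf1  (Sf1: flow source, stroke at near end)
β2 stroke→J1  (Se1 fixes effort; stroke away)
β1 stroke→J1  (common-f at J1 fixed by 0)
β3 stroke→J1  (J1: bond 0 brought flow, rest push out)
β4 stroke→J1  (J1: bond 0 brought flow, rest push out)
β5 stroke→J1  (1-jn J1 has f-setter on 0)

β0 →Sf1
β1 →J1
β2 →J1
β3 →J1
β4 →J1
β5 →J1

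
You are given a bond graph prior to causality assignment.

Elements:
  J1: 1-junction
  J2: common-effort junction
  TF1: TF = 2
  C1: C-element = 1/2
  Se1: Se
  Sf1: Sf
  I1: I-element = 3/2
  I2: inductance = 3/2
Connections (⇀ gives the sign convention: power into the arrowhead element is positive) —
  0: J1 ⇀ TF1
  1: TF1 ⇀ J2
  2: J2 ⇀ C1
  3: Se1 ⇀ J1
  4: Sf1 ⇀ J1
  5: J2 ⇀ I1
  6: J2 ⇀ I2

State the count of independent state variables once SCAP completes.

#3 →J1  (Se1 fixes effort; stroke away)
#4 →Sf1  (Sf1 fixes flow; stroke at Sf1)
#0 →J1  (common-f at J1 fixed by 4)
#1 →TF1  (TF TF1: opposite of bond 0)
#2 →J2  (prefer integral on C1)
#5 →I1  (J2 effort already set via bond 2)
#6 →I2  (J2: bond 2 brought effort, rest push out)

3  (C1, I1, I2 all integral)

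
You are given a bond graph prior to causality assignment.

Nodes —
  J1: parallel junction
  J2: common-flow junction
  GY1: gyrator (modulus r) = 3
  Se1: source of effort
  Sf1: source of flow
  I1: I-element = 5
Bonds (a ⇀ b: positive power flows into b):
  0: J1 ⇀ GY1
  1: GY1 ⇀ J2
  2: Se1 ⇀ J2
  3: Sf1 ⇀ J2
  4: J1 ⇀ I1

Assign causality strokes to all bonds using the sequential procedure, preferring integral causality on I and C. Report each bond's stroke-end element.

b0 →J1
b1 →J2
b2 →J2
b3 →Sf1
b4 →I1

β2 stroke→J2  (Se1 fixes effort; stroke away)
β3 stroke→Sf1  (Sf1 (Sf) sets flow on bond)
β1 stroke→J2  (J2 flow already set via bond 3)
β0 stroke→J1  (GY GY1: same side as bond 1)
β4 stroke→I1  (0-jn J1 has e-setter on 0)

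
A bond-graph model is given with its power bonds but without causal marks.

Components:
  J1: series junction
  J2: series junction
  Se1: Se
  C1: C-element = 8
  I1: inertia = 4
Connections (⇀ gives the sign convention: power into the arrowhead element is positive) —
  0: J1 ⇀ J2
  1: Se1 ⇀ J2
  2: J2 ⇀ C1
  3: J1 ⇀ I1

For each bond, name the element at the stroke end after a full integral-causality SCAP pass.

#0 stroke→J1
#1 stroke→J2
#2 stroke→J2
#3 stroke→I1

bond 1 |J2  (Se1: effort source, stroke at far end)
bond 2 |J2  (prefer integral on C1)
bond 0 |J1  (only one flow-in slot at J2)
bond 3 |I1  (J1: last free bond brings flow in)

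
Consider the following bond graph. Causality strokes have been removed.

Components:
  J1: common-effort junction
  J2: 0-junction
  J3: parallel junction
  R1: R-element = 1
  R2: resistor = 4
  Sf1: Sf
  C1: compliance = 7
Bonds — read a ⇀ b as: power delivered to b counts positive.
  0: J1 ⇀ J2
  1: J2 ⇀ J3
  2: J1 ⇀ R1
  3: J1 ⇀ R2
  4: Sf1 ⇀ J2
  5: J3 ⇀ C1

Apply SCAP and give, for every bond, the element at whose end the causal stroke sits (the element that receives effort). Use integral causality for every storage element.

#0 →J1
#1 →J2
#2 →R1
#3 →R2
#4 →Sf1
#5 →J3

bond 4 stroke→Sf1  (Sf1: flow source, stroke at near end)
bond 5 stroke→J3  (C1 integral (e out))
bond 1 stroke→J2  (J3 effort already set via bond 5)
bond 0 stroke→J1  (0-jn J2 has e-setter on 1)
bond 2 stroke→R1  (J1 effort already set via bond 0)
bond 3 stroke→R2  (J1 effort already set via bond 0)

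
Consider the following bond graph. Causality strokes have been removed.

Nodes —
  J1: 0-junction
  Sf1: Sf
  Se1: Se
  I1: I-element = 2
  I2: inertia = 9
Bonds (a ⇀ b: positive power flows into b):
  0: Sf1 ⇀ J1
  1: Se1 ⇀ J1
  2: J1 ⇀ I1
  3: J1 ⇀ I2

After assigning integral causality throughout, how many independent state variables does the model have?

2  (I1, I2 all integral)

bond 0 →Sf1  (Sf1 (Sf) sets flow on bond)
bond 1 →J1  (Se1 fixes effort; stroke away)
bond 2 →I1  (0-jn J1 has e-setter on 1)
bond 3 →I2  (common-e at J1 fixed by 1)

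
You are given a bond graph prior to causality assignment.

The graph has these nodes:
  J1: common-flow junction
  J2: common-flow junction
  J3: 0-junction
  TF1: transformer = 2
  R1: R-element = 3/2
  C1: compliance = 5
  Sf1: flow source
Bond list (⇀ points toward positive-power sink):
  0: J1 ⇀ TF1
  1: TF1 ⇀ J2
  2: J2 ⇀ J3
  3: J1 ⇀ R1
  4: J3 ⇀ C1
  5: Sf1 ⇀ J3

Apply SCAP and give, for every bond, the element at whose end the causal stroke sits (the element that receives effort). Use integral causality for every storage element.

b5 stroke→Sf1  (Sf1 (Sf) sets flow on bond)
b4 stroke→J3  (C1 integral (e out))
b2 stroke→J2  (common-e at J3 fixed by 4)
b1 stroke→TF1  (closing 1-jn rule on J2)
b0 stroke→J1  (through TF1, causality passes straight; one stroke at TF1)
b3 stroke→R1  (closing 1-jn rule on J1)

β0 |J1
β1 |TF1
β2 |J2
β3 |R1
β4 |J3
β5 |Sf1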